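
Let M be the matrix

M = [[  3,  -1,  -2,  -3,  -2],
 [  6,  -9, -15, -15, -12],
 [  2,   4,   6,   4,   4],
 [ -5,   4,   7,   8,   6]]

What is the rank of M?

2

Row reduce to echelon form.
R2 ← R2 − (2)·R1: [0, -7, -11, -9, -8]
R3 ← R3 − (2/3)·R1: [0, 14/3, 22/3, 6, 16/3]
R4 ← R4 + (5/3)·R1: [0, 7/3, 11/3, 3, 8/3]
R3 ← R3 + (2/3)·R2: [0, 0, 0, 0, 0]
R4 ← R4 + (1/3)·R2: [0, 0, 0, 0, 0]
Echelon form has 2 nonzero rows, so rank(M) = 2.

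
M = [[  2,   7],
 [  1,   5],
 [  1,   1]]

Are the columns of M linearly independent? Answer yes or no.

yes

Row reduce M to echelon form.
R2 ← R2 − (1/2)·R1: [0, 3/2]
R3 ← R3 − (1/2)·R1: [0, -5/2]
R3 ← R3 + (5/3)·R2: [0, 0]
2 pivots among 2 columns.
Every column is a pivot column, so the columns are linearly independent.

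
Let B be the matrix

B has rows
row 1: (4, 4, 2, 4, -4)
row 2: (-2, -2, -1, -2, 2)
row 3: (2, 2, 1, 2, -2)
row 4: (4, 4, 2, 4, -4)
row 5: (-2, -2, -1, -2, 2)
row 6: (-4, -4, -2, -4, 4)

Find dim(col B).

1

Row reduce to echelon form.
R2 ← R2 + (1/2)·R1: [0, 0, 0, 0, 0]
R3 ← R3 − (1/2)·R1: [0, 0, 0, 0, 0]
R4 ← R4 − R1: [0, 0, 0, 0, 0]
R5 ← R5 + (1/2)·R1: [0, 0, 0, 0, 0]
R6 ← R6 + R1: [0, 0, 0, 0, 0]
Echelon form has 1 nonzero row, so rank(B) = 1.
The column space has dimension equal to the rank: 1.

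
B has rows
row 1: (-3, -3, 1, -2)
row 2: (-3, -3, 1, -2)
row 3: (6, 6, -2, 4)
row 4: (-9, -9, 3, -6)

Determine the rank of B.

Row reduce to echelon form.
R2 ← R2 − R1: [0, 0, 0, 0]
R3 ← R3 + (2)·R1: [0, 0, 0, 0]
R4 ← R4 − (3)·R1: [0, 0, 0, 0]
Echelon form has 1 nonzero row, so rank(B) = 1.

1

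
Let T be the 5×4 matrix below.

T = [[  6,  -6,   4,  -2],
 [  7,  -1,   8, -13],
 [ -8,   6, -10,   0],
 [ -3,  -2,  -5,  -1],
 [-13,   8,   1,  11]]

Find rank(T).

Row reduce to echelon form.
R2 ← R2 − (7/6)·R1: [0, 6, 10/3, -32/3]
R3 ← R3 + (4/3)·R1: [0, -2, -14/3, -8/3]
R4 ← R4 + (1/2)·R1: [0, -5, -3, -2]
R5 ← R5 + (13/6)·R1: [0, -5, 29/3, 20/3]
R3 ← R3 + (1/3)·R2: [0, 0, -32/9, -56/9]
R4 ← R4 + (5/6)·R2: [0, 0, -2/9, -98/9]
R5 ← R5 + (5/6)·R2: [0, 0, 112/9, -20/9]
R4 ← R4 − (1/16)·R3: [0, 0, 0, -21/2]
R5 ← R5 + (7/2)·R3: [0, 0, 0, -24]
R5 ← R5 − (16/7)·R4: [0, 0, 0, 0]
Echelon form has 4 nonzero rows, so rank(T) = 4.

4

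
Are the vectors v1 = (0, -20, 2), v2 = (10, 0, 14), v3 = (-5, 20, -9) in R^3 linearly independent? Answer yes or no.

no

Form the matrix with these vectors as rows and row reduce.
Swap R1 ↔ R2
R3 ← R3 + (1/2)·R1: [0, 20, -2]
R3 ← R3 + R2: [0, 0, 0]
2 nonzero rows, so the 3 vectors span a space of dimension 2.
Since 2 < 3, the vectors are linearly dependent.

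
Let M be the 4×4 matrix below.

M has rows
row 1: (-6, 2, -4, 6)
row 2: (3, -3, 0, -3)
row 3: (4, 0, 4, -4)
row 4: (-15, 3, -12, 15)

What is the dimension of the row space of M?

Row reduce to echelon form.
R2 ← R2 + (1/2)·R1: [0, -2, -2, 0]
R3 ← R3 + (2/3)·R1: [0, 4/3, 4/3, 0]
R4 ← R4 − (5/2)·R1: [0, -2, -2, 0]
R3 ← R3 + (2/3)·R2: [0, 0, 0, 0]
R4 ← R4 − R2: [0, 0, 0, 0]
Echelon form has 2 nonzero rows, so rank(M) = 2.
The row space has dimension equal to the rank: 2.

2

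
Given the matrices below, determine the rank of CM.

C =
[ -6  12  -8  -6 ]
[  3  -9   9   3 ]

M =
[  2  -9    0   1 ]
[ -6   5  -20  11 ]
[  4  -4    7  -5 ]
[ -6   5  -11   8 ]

2

First compute CM:
[[-80, 116, -230, 118],
 [ 78, -93, 210, -117]]
Now row reduce the product.
R2 ← R2 + (39/40)·R1: [0, 201/10, -57/4, -39/20]
2 nonzero rows, so rank(CM) = 2.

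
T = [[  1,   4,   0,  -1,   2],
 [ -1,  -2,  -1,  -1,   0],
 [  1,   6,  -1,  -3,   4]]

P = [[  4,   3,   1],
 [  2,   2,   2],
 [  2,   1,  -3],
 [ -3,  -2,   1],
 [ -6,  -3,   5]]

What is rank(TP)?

First compute TP:
[[  3,   7,  18],
 [ -7,  -6,  -3],
 [ -1,   8,  33]]
Now row reduce the product.
R2 ← R2 + (7/3)·R1: [0, 31/3, 39]
R3 ← R3 + (1/3)·R1: [0, 31/3, 39]
R3 ← R3 − R2: [0, 0, 0]
2 nonzero rows, so rank(TP) = 2.

2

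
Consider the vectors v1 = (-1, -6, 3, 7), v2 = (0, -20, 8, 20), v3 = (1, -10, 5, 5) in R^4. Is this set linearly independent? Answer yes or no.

Form the matrix with these vectors as rows and row reduce.
R3 ← R3 + R1: [0, -16, 8, 12]
R3 ← R3 − (4/5)·R2: [0, 0, 8/5, -4]
3 nonzero rows, so the 3 vectors span a space of dimension 3.
Since 3 = 3, the vectors are linearly independent.

yes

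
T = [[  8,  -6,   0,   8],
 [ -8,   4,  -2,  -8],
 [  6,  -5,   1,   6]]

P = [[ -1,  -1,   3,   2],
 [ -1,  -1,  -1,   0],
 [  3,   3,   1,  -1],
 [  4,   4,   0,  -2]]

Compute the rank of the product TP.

First compute TP:
[[ 30,  30,  30,   0],
 [-34, -34, -30,   2],
 [ 26,  26,  24,  -1]]
Now row reduce the product.
R2 ← R2 + (17/15)·R1: [0, 0, 4, 2]
R3 ← R3 − (13/15)·R1: [0, 0, -2, -1]
R3 ← R3 + (1/2)·R2: [0, 0, 0, 0]
2 nonzero rows, so rank(TP) = 2.

2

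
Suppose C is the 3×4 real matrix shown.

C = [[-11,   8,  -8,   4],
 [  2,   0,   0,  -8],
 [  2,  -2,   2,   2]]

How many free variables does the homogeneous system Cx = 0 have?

Row reduce to echelon form.
R2 ← R2 + (2/11)·R1: [0, 16/11, -16/11, -80/11]
R3 ← R3 + (2/11)·R1: [0, -6/11, 6/11, 30/11]
R3 ← R3 + (3/8)·R2: [0, 0, 0, 0]
2 nonzero rows, so rank(C) = 2.
C has 4 columns; by rank–nullity, nullity = 4 − 2 = 2.

2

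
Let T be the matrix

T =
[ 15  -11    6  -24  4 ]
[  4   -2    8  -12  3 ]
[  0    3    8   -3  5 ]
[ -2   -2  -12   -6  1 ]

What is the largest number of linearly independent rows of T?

4

Row reduce to echelon form.
R2 ← R2 − (4/15)·R1: [0, 14/15, 32/5, -28/5, 29/15]
R4 ← R4 + (2/15)·R1: [0, -52/15, -56/5, -46/5, 23/15]
R3 ← R3 − (45/14)·R2: [0, 0, -88/7, 15, -17/14]
R4 ← R4 + (26/7)·R2: [0, 0, 88/7, -30, 61/7]
R4 ← R4 + R3: [0, 0, 0, -15, 15/2]
Echelon form has 4 nonzero rows, so rank(T) = 4.
The rank gives the maximum number of linearly independent rows: 4.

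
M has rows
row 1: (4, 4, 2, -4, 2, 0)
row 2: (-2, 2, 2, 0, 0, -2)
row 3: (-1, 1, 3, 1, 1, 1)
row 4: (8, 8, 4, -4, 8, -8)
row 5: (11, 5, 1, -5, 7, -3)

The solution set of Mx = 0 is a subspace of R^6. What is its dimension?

Row reduce to echelon form.
R2 ← R2 + (1/2)·R1: [0, 4, 3, -2, 1, -2]
R3 ← R3 + (1/4)·R1: [0, 2, 7/2, 0, 3/2, 1]
R4 ← R4 − (2)·R1: [0, 0, 0, 4, 4, -8]
R5 ← R5 − (11/4)·R1: [0, -6, -9/2, 6, 3/2, -3]
R3 ← R3 − (1/2)·R2: [0, 0, 2, 1, 1, 2]
R5 ← R5 + (3/2)·R2: [0, 0, 0, 3, 3, -6]
R5 ← R5 − (3/4)·R4: [0, 0, 0, 0, 0, 0]
4 nonzero rows, so rank(M) = 4.
M has 6 columns; by rank–nullity, nullity = 6 − 4 = 2.

2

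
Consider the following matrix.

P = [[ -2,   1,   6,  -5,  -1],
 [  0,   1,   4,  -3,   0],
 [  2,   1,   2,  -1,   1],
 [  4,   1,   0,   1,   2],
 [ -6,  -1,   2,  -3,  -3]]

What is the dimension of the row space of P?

2

Row reduce to echelon form.
R3 ← R3 + R1: [0, 2, 8, -6, 0]
R4 ← R4 + (2)·R1: [0, 3, 12, -9, 0]
R5 ← R5 − (3)·R1: [0, -4, -16, 12, 0]
R3 ← R3 − (2)·R2: [0, 0, 0, 0, 0]
R4 ← R4 − (3)·R2: [0, 0, 0, 0, 0]
R5 ← R5 + (4)·R2: [0, 0, 0, 0, 0]
Echelon form has 2 nonzero rows, so rank(P) = 2.
The row space has dimension equal to the rank: 2.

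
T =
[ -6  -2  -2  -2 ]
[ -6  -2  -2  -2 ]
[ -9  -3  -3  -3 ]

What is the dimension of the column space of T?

1

Row reduce to echelon form.
R2 ← R2 − R1: [0, 0, 0, 0]
R3 ← R3 − (3/2)·R1: [0, 0, 0, 0]
Echelon form has 1 nonzero row, so rank(T) = 1.
The column space has dimension equal to the rank: 1.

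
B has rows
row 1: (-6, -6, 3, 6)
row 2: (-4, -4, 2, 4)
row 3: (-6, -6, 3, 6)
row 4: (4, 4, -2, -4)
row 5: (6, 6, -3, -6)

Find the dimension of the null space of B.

3

Row reduce to echelon form.
R2 ← R2 − (2/3)·R1: [0, 0, 0, 0]
R3 ← R3 − R1: [0, 0, 0, 0]
R4 ← R4 + (2/3)·R1: [0, 0, 0, 0]
R5 ← R5 + R1: [0, 0, 0, 0]
1 nonzero row, so rank(B) = 1.
B has 4 columns; by rank–nullity, nullity = 4 − 1 = 3.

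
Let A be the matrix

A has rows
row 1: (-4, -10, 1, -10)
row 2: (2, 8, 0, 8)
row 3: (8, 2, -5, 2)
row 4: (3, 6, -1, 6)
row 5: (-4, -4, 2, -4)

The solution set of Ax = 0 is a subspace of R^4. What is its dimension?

2

Row reduce to echelon form.
R2 ← R2 + (1/2)·R1: [0, 3, 1/2, 3]
R3 ← R3 + (2)·R1: [0, -18, -3, -18]
R4 ← R4 + (3/4)·R1: [0, -3/2, -1/4, -3/2]
R5 ← R5 − R1: [0, 6, 1, 6]
R3 ← R3 + (6)·R2: [0, 0, 0, 0]
R4 ← R4 + (1/2)·R2: [0, 0, 0, 0]
R5 ← R5 − (2)·R2: [0, 0, 0, 0]
2 nonzero rows, so rank(A) = 2.
A has 4 columns; by rank–nullity, nullity = 4 − 2 = 2.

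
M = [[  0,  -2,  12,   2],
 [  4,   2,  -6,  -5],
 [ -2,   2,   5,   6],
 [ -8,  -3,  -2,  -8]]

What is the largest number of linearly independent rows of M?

Row reduce to echelon form.
Swap R1 ↔ R2
R3 ← R3 + (1/2)·R1: [0, 3, 2, 7/2]
R4 ← R4 + (2)·R1: [0, 1, -14, -18]
R3 ← R3 + (3/2)·R2: [0, 0, 20, 13/2]
R4 ← R4 + (1/2)·R2: [0, 0, -8, -17]
R4 ← R4 + (2/5)·R3: [0, 0, 0, -72/5]
Echelon form has 4 nonzero rows, so rank(M) = 4.
The rank gives the maximum number of linearly independent rows: 4.

4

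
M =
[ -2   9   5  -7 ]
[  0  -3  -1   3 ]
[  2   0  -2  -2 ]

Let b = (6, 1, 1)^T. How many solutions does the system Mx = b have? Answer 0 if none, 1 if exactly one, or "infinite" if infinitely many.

Row reduce the augmented matrix [M | b].
R3 ← R3 + R1: [0, 9, 3, -9, 7]
R3 ← R3 + (3)·R2: [0, 0, 0, 0, 10]
The echelon form has 3 nonzero rows; the last pivot sits in the augmented column, so rank(M) = 2 but rank([M|b]) = 3.
Since the ranks differ, the system is inconsistent.
It has no solutions.

0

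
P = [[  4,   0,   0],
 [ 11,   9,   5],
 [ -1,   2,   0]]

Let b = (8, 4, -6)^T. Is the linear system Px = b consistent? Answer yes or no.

yes

Row reduce the augmented matrix [P | b].
R2 ← R2 − (11/4)·R1: [0, 9, 5, -18]
R3 ← R3 + (1/4)·R1: [0, 2, 0, -4]
R3 ← R3 − (2/9)·R2: [0, 0, -10/9, 0]
The echelon form has 3 nonzero rows, and every pivot lies in the first 3 columns, so rank(P) = rank([P|b]) = 3.
The system is consistent.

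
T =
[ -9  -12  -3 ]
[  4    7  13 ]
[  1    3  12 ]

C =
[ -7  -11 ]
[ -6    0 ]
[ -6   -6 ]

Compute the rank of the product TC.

2

First compute TC:
[[153, 117],
 [-148, -122],
 [-97, -83]]
Now row reduce the product.
R2 ← R2 + (148/153)·R1: [0, -150/17]
R3 ← R3 + (97/153)·R1: [0, -150/17]
R3 ← R3 − R2: [0, 0]
2 nonzero rows, so rank(TC) = 2.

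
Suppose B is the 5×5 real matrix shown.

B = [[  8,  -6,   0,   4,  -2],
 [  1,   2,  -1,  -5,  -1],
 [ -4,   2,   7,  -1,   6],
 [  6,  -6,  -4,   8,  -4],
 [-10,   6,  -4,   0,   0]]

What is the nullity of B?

1

Row reduce to echelon form.
R2 ← R2 − (1/8)·R1: [0, 11/4, -1, -11/2, -3/4]
R3 ← R3 + (1/2)·R1: [0, -1, 7, 1, 5]
R4 ← R4 − (3/4)·R1: [0, -3/2, -4, 5, -5/2]
R5 ← R5 + (5/4)·R1: [0, -3/2, -4, 5, -5/2]
R3 ← R3 + (4/11)·R2: [0, 0, 73/11, -1, 52/11]
R4 ← R4 + (6/11)·R2: [0, 0, -50/11, 2, -32/11]
R5 ← R5 + (6/11)·R2: [0, 0, -50/11, 2, -32/11]
R4 ← R4 + (50/73)·R3: [0, 0, 0, 96/73, 24/73]
R5 ← R5 + (50/73)·R3: [0, 0, 0, 96/73, 24/73]
R5 ← R5 − R4: [0, 0, 0, 0, 0]
4 nonzero rows, so rank(B) = 4.
B has 5 columns; by rank–nullity, nullity = 5 − 4 = 1.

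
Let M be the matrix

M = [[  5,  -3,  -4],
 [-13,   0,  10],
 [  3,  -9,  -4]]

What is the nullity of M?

0

Row reduce to echelon form.
R2 ← R2 + (13/5)·R1: [0, -39/5, -2/5]
R3 ← R3 − (3/5)·R1: [0, -36/5, -8/5]
R3 ← R3 − (12/13)·R2: [0, 0, -16/13]
3 nonzero rows, so rank(M) = 3.
M has 3 columns; by rank–nullity, nullity = 3 − 3 = 0.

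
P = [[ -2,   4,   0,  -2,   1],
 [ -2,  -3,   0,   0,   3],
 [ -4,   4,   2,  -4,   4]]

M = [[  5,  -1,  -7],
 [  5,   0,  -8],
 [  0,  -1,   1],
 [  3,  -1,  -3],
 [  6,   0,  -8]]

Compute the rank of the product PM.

3

First compute PM:
[[ 10,   4, -20],
 [ -7,   2,  14],
 [ 12,   6, -22]]
Now row reduce the product.
R2 ← R2 + (7/10)·R1: [0, 24/5, 0]
R3 ← R3 − (6/5)·R1: [0, 6/5, 2]
R3 ← R3 − (1/4)·R2: [0, 0, 2]
3 nonzero rows, so rank(PM) = 3.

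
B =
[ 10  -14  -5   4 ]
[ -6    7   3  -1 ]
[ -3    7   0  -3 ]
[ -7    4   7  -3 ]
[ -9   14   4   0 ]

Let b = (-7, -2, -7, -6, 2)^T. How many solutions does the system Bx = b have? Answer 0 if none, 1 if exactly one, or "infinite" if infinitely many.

0

Row reduce the augmented matrix [B | b].
R2 ← R2 + (3/5)·R1: [0, -7/5, 0, 7/5, -31/5]
R3 ← R3 + (3/10)·R1: [0, 14/5, -3/2, -9/5, -91/10]
R4 ← R4 + (7/10)·R1: [0, -29/5, 7/2, -1/5, -109/10]
R5 ← R5 + (9/10)·R1: [0, 7/5, -1/2, 18/5, -43/10]
R3 ← R3 + (2)·R2: [0, 0, -3/2, 1, -43/2]
R4 ← R4 − (29/7)·R2: [0, 0, 7/2, -6, 207/14]
R5 ← R5 + R2: [0, 0, -1/2, 5, -21/2]
R4 ← R4 + (7/3)·R3: [0, 0, 0, -11/3, -743/21]
R5 ← R5 − (1/3)·R3: [0, 0, 0, 14/3, -10/3]
R5 ← R5 + (14/11)·R4: [0, 0, 0, 0, -532/11]
The echelon form has 5 nonzero rows; the last pivot sits in the augmented column, so rank(B) = 4 but rank([B|b]) = 5.
Since the ranks differ, the system is inconsistent.
It has no solutions.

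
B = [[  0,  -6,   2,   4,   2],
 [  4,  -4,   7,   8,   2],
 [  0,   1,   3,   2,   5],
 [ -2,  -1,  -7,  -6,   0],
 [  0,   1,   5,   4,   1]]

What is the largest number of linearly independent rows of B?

4

Row reduce to echelon form.
Swap R1 ↔ R2
R4 ← R4 + (1/2)·R1: [0, -3, -7/2, -2, 1]
R3 ← R3 + (1/6)·R2: [0, 0, 10/3, 8/3, 16/3]
R4 ← R4 − (1/2)·R2: [0, 0, -9/2, -4, 0]
R5 ← R5 + (1/6)·R2: [0, 0, 16/3, 14/3, 4/3]
R4 ← R4 + (27/20)·R3: [0, 0, 0, -2/5, 36/5]
R5 ← R5 − (8/5)·R3: [0, 0, 0, 2/5, -36/5]
R5 ← R5 + R4: [0, 0, 0, 0, 0]
Echelon form has 4 nonzero rows, so rank(B) = 4.
The rank gives the maximum number of linearly independent rows: 4.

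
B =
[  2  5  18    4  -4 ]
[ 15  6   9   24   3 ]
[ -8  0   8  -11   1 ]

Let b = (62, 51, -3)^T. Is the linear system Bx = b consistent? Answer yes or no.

Row reduce the augmented matrix [B | b].
R2 ← R2 − (15/2)·R1: [0, -63/2, -126, -6, 33, -414]
R3 ← R3 + (4)·R1: [0, 20, 80, 5, -15, 245]
R3 ← R3 + (40/63)·R2: [0, 0, 0, 25/21, 125/21, -125/7]
The echelon form has 3 nonzero rows, and every pivot lies in the first 5 columns, so rank(B) = rank([B|b]) = 3.
The system is consistent.

yes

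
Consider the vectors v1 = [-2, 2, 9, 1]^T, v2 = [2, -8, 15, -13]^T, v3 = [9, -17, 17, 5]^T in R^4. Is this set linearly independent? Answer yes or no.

yes

Form the matrix with these vectors as rows and row reduce.
R2 ← R2 + R1: [0, -6, 24, -12]
R3 ← R3 + (9/2)·R1: [0, -8, 115/2, 19/2]
R3 ← R3 − (4/3)·R2: [0, 0, 51/2, 51/2]
3 nonzero rows, so the 3 vectors span a space of dimension 3.
Since 3 = 3, the vectors are linearly independent.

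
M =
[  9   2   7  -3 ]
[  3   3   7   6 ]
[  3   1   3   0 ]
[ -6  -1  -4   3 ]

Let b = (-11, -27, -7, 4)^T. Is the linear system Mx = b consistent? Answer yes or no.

yes

Row reduce the augmented matrix [M | b].
R2 ← R2 − (1/3)·R1: [0, 7/3, 14/3, 7, -70/3]
R3 ← R3 − (1/3)·R1: [0, 1/3, 2/3, 1, -10/3]
R4 ← R4 + (2/3)·R1: [0, 1/3, 2/3, 1, -10/3]
R3 ← R3 − (1/7)·R2: [0, 0, 0, 0, 0]
R4 ← R4 − (1/7)·R2: [0, 0, 0, 0, 0]
The echelon form has 2 nonzero rows, and every pivot lies in the first 4 columns, so rank(M) = rank([M|b]) = 2.
The system is consistent.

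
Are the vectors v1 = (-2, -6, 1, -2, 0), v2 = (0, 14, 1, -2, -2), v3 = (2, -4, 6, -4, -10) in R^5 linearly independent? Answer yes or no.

yes

Form the matrix with these vectors as rows and row reduce.
R3 ← R3 + R1: [0, -10, 7, -6, -10]
R3 ← R3 + (5/7)·R2: [0, 0, 54/7, -52/7, -80/7]
3 nonzero rows, so the 3 vectors span a space of dimension 3.
Since 3 = 3, the vectors are linearly independent.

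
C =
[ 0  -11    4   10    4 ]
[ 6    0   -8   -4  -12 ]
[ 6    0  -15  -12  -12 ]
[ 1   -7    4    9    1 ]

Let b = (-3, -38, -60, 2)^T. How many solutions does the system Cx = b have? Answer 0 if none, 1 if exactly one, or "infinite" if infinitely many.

infinite

Row reduce the augmented matrix [C | b].
Swap R1 ↔ R2
R3 ← R3 − R1: [0, 0, -7, -8, 0, -22]
R4 ← R4 − (1/6)·R1: [0, -7, 16/3, 29/3, 3, 25/3]
R4 ← R4 − (7/11)·R2: [0, 0, 92/33, 109/33, 5/11, 338/33]
R4 ← R4 + (92/231)·R3: [0, 0, 0, 9/77, 5/11, 114/77]
The echelon form has 4 nonzero rows, and every pivot lies in the first 5 columns, so rank(C) = rank([C|b]) = 4.
The system is consistent.
rank = 4 < 5 unknowns, so there are infinitely many solutions.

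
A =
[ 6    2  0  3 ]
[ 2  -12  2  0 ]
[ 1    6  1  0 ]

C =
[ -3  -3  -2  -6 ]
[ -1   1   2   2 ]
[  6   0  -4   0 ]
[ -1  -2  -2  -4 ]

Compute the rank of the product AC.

First compute AC:
[[-23, -22, -14, -44],
 [ 18, -18, -36, -36],
 [ -3,   3,   6,   6]]
Now row reduce the product.
R2 ← R2 + (18/23)·R1: [0, -810/23, -1080/23, -1620/23]
R3 ← R3 − (3/23)·R1: [0, 135/23, 180/23, 270/23]
R3 ← R3 + (1/6)·R2: [0, 0, 0, 0]
2 nonzero rows, so rank(AC) = 2.

2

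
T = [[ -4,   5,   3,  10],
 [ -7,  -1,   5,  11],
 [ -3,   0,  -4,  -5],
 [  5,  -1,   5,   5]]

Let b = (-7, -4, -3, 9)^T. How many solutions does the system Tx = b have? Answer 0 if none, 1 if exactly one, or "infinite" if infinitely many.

Row reduce the augmented matrix [T | b].
R2 ← R2 − (7/4)·R1: [0, -39/4, -1/4, -13/2, 33/4]
R3 ← R3 − (3/4)·R1: [0, -15/4, -25/4, -25/2, 9/4]
R4 ← R4 + (5/4)·R1: [0, 21/4, 35/4, 35/2, 1/4]
R3 ← R3 − (5/13)·R2: [0, 0, -80/13, -10, -12/13]
R4 ← R4 + (7/13)·R2: [0, 0, 112/13, 14, 61/13]
R4 ← R4 + (7/5)·R3: [0, 0, 0, 0, 17/5]
The echelon form has 4 nonzero rows; the last pivot sits in the augmented column, so rank(T) = 3 but rank([T|b]) = 4.
Since the ranks differ, the system is inconsistent.
It has no solutions.

0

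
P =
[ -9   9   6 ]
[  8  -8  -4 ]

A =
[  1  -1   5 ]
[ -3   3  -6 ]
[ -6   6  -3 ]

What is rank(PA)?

First compute PA:
[[-72,  72, -117],
 [ 56, -56, 100]]
Now row reduce the product.
R2 ← R2 + (7/9)·R1: [0, 0, 9]
2 nonzero rows, so rank(PA) = 2.

2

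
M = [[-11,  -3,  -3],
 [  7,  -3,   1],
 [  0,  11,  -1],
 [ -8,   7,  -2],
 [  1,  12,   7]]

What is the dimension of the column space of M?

3

Row reduce to echelon form.
R2 ← R2 + (7/11)·R1: [0, -54/11, -10/11]
R4 ← R4 − (8/11)·R1: [0, 101/11, 2/11]
R5 ← R5 + (1/11)·R1: [0, 129/11, 74/11]
R3 ← R3 + (121/54)·R2: [0, 0, -82/27]
R4 ← R4 + (101/54)·R2: [0, 0, -41/27]
R5 ← R5 + (43/18)·R2: [0, 0, 41/9]
R4 ← R4 − (1/2)·R3: [0, 0, 0]
R5 ← R5 + (3/2)·R3: [0, 0, 0]
Echelon form has 3 nonzero rows, so rank(M) = 3.
The column space has dimension equal to the rank: 3.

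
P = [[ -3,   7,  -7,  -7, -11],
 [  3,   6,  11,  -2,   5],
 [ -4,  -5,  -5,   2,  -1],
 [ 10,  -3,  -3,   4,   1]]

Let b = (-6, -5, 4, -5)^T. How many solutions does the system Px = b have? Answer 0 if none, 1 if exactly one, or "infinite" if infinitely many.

Row reduce the augmented matrix [P | b].
R2 ← R2 + R1: [0, 13, 4, -9, -6, -11]
R3 ← R3 − (4/3)·R1: [0, -43/3, 13/3, 34/3, 41/3, 12]
R4 ← R4 + (10/3)·R1: [0, 61/3, -79/3, -58/3, -107/3, -25]
R3 ← R3 + (43/39)·R2: [0, 0, 341/39, 55/39, 275/39, -5/39]
R4 ← R4 − (61/39)·R2: [0, 0, -1271/39, -205/39, -1025/39, -304/39]
R4 ← R4 + (41/11)·R3: [0, 0, 0, 0, 0, -91/11]
The echelon form has 4 nonzero rows; the last pivot sits in the augmented column, so rank(P) = 3 but rank([P|b]) = 4.
Since the ranks differ, the system is inconsistent.
It has no solutions.

0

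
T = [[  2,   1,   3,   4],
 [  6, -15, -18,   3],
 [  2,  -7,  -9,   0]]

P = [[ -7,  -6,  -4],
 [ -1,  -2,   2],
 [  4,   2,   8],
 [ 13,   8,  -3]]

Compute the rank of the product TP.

2

First compute TP:
[[ 49,  24,   6],
 [-60, -18, -207],
 [-43, -16, -94]]
Now row reduce the product.
R2 ← R2 + (60/49)·R1: [0, 558/49, -9783/49]
R3 ← R3 + (43/49)·R1: [0, 248/49, -4348/49]
R3 ← R3 − (4/9)·R2: [0, 0, 0]
2 nonzero rows, so rank(TP) = 2.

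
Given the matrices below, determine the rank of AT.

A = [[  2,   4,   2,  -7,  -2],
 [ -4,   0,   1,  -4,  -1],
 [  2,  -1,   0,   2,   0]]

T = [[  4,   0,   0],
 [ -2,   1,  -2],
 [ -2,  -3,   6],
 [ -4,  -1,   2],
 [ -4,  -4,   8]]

First compute AT:
[[ 32,  13, -26],
 [  2,   5, -10],
 [  2,  -3,   6]]
Now row reduce the product.
R2 ← R2 − (1/16)·R1: [0, 67/16, -67/8]
R3 ← R3 − (1/16)·R1: [0, -61/16, 61/8]
R3 ← R3 + (61/67)·R2: [0, 0, 0]
2 nonzero rows, so rank(AT) = 2.

2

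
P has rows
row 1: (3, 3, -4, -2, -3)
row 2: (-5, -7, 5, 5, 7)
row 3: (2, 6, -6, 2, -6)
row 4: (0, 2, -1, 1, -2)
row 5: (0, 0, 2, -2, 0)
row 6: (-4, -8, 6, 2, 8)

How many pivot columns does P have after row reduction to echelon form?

3

Row reduce to echelon form.
R2 ← R2 + (5/3)·R1: [0, -2, -5/3, 5/3, 2]
R3 ← R3 − (2/3)·R1: [0, 4, -10/3, 10/3, -4]
R6 ← R6 + (4/3)·R1: [0, -4, 2/3, -2/3, 4]
R3 ← R3 + (2)·R2: [0, 0, -20/3, 20/3, 0]
R4 ← R4 + R2: [0, 0, -8/3, 8/3, 0]
R6 ← R6 − (2)·R2: [0, 0, 4, -4, 0]
R4 ← R4 − (2/5)·R3: [0, 0, 0, 0, 0]
R5 ← R5 + (3/10)·R3: [0, 0, 0, 0, 0]
R6 ← R6 + (3/5)·R3: [0, 0, 0, 0, 0]
Echelon form has 3 nonzero rows, so rank(P) = 3.
Each nonzero row contributes one pivot column: 3 pivot columns.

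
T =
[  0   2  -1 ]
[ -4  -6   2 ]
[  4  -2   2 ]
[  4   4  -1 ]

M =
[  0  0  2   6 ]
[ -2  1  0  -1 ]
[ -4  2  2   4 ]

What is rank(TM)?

2

First compute TM:
[[  0,   0,  -2,  -6],
 [  4,  -2,  -4, -10],
 [ -4,   2,  12,  34],
 [ -4,   2,   6,  16]]
Now row reduce the product.
Swap R1 ↔ R2
R3 ← R3 + R1: [0, 0, 8, 24]
R4 ← R4 + R1: [0, 0, 2, 6]
R3 ← R3 + (4)·R2: [0, 0, 0, 0]
R4 ← R4 + R2: [0, 0, 0, 0]
2 nonzero rows, so rank(TM) = 2.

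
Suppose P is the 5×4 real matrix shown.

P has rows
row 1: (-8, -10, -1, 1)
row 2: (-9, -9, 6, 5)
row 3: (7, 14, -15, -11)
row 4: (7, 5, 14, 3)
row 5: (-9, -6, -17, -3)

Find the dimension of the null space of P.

Row reduce to echelon form.
R2 ← R2 − (9/8)·R1: [0, 9/4, 57/8, 31/8]
R3 ← R3 + (7/8)·R1: [0, 21/4, -127/8, -81/8]
R4 ← R4 + (7/8)·R1: [0, -15/4, 105/8, 31/8]
R5 ← R5 − (9/8)·R1: [0, 21/4, -127/8, -33/8]
R3 ← R3 − (7/3)·R2: [0, 0, -65/2, -115/6]
R4 ← R4 + (5/3)·R2: [0, 0, 25, 31/3]
R5 ← R5 − (7/3)·R2: [0, 0, -65/2, -79/6]
R4 ← R4 + (10/13)·R3: [0, 0, 0, -172/39]
R5 ← R5 − R3: [0, 0, 0, 6]
R5 ← R5 + (117/86)·R4: [0, 0, 0, 0]
4 nonzero rows, so rank(P) = 4.
P has 4 columns; by rank–nullity, nullity = 4 − 4 = 0.

0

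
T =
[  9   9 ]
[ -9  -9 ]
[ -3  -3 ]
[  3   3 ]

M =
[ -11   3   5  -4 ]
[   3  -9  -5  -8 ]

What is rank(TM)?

First compute TM:
[[-72, -54,   0, -108],
 [ 72,  54,   0, 108],
 [ 24,  18,   0,  36],
 [-24, -18,   0, -36]]
Now row reduce the product.
R2 ← R2 + R1: [0, 0, 0, 0]
R3 ← R3 + (1/3)·R1: [0, 0, 0, 0]
R4 ← R4 − (1/3)·R1: [0, 0, 0, 0]
1 nonzero row, so rank(TM) = 1.

1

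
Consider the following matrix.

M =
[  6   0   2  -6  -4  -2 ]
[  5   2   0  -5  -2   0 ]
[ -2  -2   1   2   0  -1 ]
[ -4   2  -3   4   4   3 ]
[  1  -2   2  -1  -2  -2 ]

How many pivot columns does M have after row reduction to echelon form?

2

Row reduce to echelon form.
R2 ← R2 − (5/6)·R1: [0, 2, -5/3, 0, 4/3, 5/3]
R3 ← R3 + (1/3)·R1: [0, -2, 5/3, 0, -4/3, -5/3]
R4 ← R4 + (2/3)·R1: [0, 2, -5/3, 0, 4/3, 5/3]
R5 ← R5 − (1/6)·R1: [0, -2, 5/3, 0, -4/3, -5/3]
R3 ← R3 + R2: [0, 0, 0, 0, 0, 0]
R4 ← R4 − R2: [0, 0, 0, 0, 0, 0]
R5 ← R5 + R2: [0, 0, 0, 0, 0, 0]
Echelon form has 2 nonzero rows, so rank(M) = 2.
Each nonzero row contributes one pivot column: 2 pivot columns.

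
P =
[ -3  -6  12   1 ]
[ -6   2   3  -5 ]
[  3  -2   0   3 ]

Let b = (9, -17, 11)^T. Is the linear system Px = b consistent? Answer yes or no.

yes

Row reduce the augmented matrix [P | b].
R2 ← R2 − (2)·R1: [0, 14, -21, -7, -35]
R3 ← R3 + R1: [0, -8, 12, 4, 20]
R3 ← R3 + (4/7)·R2: [0, 0, 0, 0, 0]
The echelon form has 2 nonzero rows, and every pivot lies in the first 4 columns, so rank(P) = rank([P|b]) = 2.
The system is consistent.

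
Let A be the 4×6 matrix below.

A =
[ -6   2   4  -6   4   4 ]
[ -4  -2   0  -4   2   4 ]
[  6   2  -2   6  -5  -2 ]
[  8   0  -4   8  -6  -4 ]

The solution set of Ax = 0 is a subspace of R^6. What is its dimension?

Row reduce to echelon form.
R2 ← R2 − (2/3)·R1: [0, -10/3, -8/3, 0, -2/3, 4/3]
R3 ← R3 + R1: [0, 4, 2, 0, -1, 2]
R4 ← R4 + (4/3)·R1: [0, 8/3, 4/3, 0, -2/3, 4/3]
R3 ← R3 + (6/5)·R2: [0, 0, -6/5, 0, -9/5, 18/5]
R4 ← R4 + (4/5)·R2: [0, 0, -4/5, 0, -6/5, 12/5]
R4 ← R4 − (2/3)·R3: [0, 0, 0, 0, 0, 0]
3 nonzero rows, so rank(A) = 3.
A has 6 columns; by rank–nullity, nullity = 6 − 3 = 3.

3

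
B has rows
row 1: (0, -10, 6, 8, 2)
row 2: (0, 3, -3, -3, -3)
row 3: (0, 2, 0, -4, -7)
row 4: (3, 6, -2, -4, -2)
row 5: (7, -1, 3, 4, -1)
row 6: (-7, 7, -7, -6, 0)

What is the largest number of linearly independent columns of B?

5

Row reduce to echelon form.
Swap R1 ↔ R4
R5 ← R5 − (7/3)·R1: [0, -15, 23/3, 40/3, 11/3]
R6 ← R6 + (7/3)·R1: [0, 21, -35/3, -46/3, -14/3]
R3 ← R3 − (2/3)·R2: [0, 0, 2, -2, -5]
R4 ← R4 + (10/3)·R2: [0, 0, -4, -2, -8]
R5 ← R5 + (5)·R2: [0, 0, -22/3, -5/3, -34/3]
R6 ← R6 − (7)·R2: [0, 0, 28/3, 17/3, 49/3]
R4 ← R4 + (2)·R3: [0, 0, 0, -6, -18]
R5 ← R5 + (11/3)·R3: [0, 0, 0, -9, -89/3]
R6 ← R6 − (14/3)·R3: [0, 0, 0, 15, 119/3]
R5 ← R5 − (3/2)·R4: [0, 0, 0, 0, -8/3]
R6 ← R6 + (5/2)·R4: [0, 0, 0, 0, -16/3]
R6 ← R6 − (2)·R5: [0, 0, 0, 0, 0]
Echelon form has 5 nonzero rows, so rank(B) = 5.
The rank gives the maximum number of linearly independent columns: 5.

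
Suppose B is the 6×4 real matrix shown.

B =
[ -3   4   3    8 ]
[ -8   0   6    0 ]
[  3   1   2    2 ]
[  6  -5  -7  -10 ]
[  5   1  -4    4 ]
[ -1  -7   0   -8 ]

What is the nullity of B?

0

Row reduce to echelon form.
R2 ← R2 − (8/3)·R1: [0, -32/3, -2, -64/3]
R3 ← R3 + R1: [0, 5, 5, 10]
R4 ← R4 + (2)·R1: [0, 3, -1, 6]
R5 ← R5 + (5/3)·R1: [0, 23/3, 1, 52/3]
R6 ← R6 − (1/3)·R1: [0, -25/3, -1, -32/3]
R3 ← R3 + (15/32)·R2: [0, 0, 65/16, 0]
R4 ← R4 + (9/32)·R2: [0, 0, -25/16, 0]
R5 ← R5 + (23/32)·R2: [0, 0, -7/16, 2]
R6 ← R6 − (25/32)·R2: [0, 0, 9/16, 6]
R4 ← R4 + (5/13)·R3: [0, 0, 0, 0]
R5 ← R5 + (7/65)·R3: [0, 0, 0, 2]
R6 ← R6 − (9/65)·R3: [0, 0, 0, 6]
Swap R4 ↔ R5
R6 ← R6 − (3)·R4: [0, 0, 0, 0]
4 nonzero rows, so rank(B) = 4.
B has 4 columns; by rank–nullity, nullity = 4 − 4 = 0.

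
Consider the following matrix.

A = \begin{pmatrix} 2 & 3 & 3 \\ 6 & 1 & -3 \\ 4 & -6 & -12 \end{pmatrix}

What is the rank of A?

2

Row reduce to echelon form.
R2 ← R2 − (3)·R1: [0, -8, -12]
R3 ← R3 − (2)·R1: [0, -12, -18]
R3 ← R3 − (3/2)·R2: [0, 0, 0]
Echelon form has 2 nonzero rows, so rank(A) = 2.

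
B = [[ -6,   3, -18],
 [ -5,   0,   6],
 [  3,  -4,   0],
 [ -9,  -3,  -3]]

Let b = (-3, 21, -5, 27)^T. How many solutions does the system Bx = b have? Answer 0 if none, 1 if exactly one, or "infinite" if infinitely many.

Row reduce the augmented matrix [B | b].
R2 ← R2 − (5/6)·R1: [0, -5/2, 21, 47/2]
R3 ← R3 + (1/2)·R1: [0, -5/2, -9, -13/2]
R4 ← R4 − (3/2)·R1: [0, -15/2, 24, 63/2]
R3 ← R3 − R2: [0, 0, -30, -30]
R4 ← R4 − (3)·R2: [0, 0, -39, -39]
R4 ← R4 − (13/10)·R3: [0, 0, 0, 0]
The echelon form has 3 nonzero rows, and every pivot lies in the first 3 columns, so rank(B) = rank([B|b]) = 3.
The system is consistent.
rank = 3 = number of unknowns, so the solution is unique.

1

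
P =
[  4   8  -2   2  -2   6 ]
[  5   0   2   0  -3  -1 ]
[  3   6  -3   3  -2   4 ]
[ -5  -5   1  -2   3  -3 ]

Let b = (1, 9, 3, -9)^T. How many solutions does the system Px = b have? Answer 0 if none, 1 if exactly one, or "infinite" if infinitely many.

Row reduce the augmented matrix [P | b].
R2 ← R2 − (5/4)·R1: [0, -10, 9/2, -5/2, -1/2, -17/2, 31/4]
R3 ← R3 − (3/4)·R1: [0, 0, -3/2, 3/2, -1/2, -1/2, 9/4]
R4 ← R4 + (5/4)·R1: [0, 5, -3/2, 1/2, 1/2, 9/2, -31/4]
R4 ← R4 + (1/2)·R2: [0, 0, 3/4, -3/4, 1/4, 1/4, -31/8]
R4 ← R4 + (1/2)·R3: [0, 0, 0, 0, 0, 0, -11/4]
The echelon form has 4 nonzero rows; the last pivot sits in the augmented column, so rank(P) = 3 but rank([P|b]) = 4.
Since the ranks differ, the system is inconsistent.
It has no solutions.

0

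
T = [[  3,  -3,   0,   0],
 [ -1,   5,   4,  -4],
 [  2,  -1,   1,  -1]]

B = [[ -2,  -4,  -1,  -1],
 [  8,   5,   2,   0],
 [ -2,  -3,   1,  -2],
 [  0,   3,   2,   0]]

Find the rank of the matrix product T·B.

2

First compute TB:
[[-30, -27,  -9,  -3],
 [ 34,   5,   7,  -7],
 [-14, -19,  -5,  -4]]
Now row reduce the product.
R2 ← R2 + (17/15)·R1: [0, -128/5, -16/5, -52/5]
R3 ← R3 − (7/15)·R1: [0, -32/5, -4/5, -13/5]
R3 ← R3 − (1/4)·R2: [0, 0, 0, 0]
2 nonzero rows, so rank(TB) = 2.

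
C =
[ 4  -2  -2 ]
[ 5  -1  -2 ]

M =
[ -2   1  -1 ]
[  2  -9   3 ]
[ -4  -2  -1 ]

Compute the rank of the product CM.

2

First compute CM:
[[ -4,  26,  -8],
 [ -4,  18,  -6]]
Now row reduce the product.
R2 ← R2 − R1: [0, -8, 2]
2 nonzero rows, so rank(CM) = 2.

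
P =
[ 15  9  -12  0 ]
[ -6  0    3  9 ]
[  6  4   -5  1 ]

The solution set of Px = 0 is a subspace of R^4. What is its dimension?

Row reduce to echelon form.
R2 ← R2 + (2/5)·R1: [0, 18/5, -9/5, 9]
R3 ← R3 − (2/5)·R1: [0, 2/5, -1/5, 1]
R3 ← R3 − (1/9)·R2: [0, 0, 0, 0]
2 nonzero rows, so rank(P) = 2.
P has 4 columns; by rank–nullity, nullity = 4 − 2 = 2.

2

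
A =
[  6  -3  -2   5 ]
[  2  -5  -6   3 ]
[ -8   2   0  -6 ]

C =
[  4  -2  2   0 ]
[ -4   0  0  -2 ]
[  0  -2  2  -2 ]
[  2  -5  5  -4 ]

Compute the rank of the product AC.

First compute AC:
[[ 46, -33,  33, -10],
 [ 34,  -7,   7,  10],
 [-52,  46, -46,  20]]
Now row reduce the product.
R2 ← R2 − (17/23)·R1: [0, 400/23, -400/23, 400/23]
R3 ← R3 + (26/23)·R1: [0, 200/23, -200/23, 200/23]
R3 ← R3 − (1/2)·R2: [0, 0, 0, 0]
2 nonzero rows, so rank(AC) = 2.

2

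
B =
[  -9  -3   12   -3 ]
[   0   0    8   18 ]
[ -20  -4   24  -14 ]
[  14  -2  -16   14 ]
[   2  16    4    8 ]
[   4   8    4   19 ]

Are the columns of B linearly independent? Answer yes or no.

no

Row reduce B to echelon form.
R3 ← R3 − (20/9)·R1: [0, 8/3, -8/3, -22/3]
R4 ← R4 + (14/9)·R1: [0, -20/3, 8/3, 28/3]
R5 ← R5 + (2/9)·R1: [0, 46/3, 20/3, 22/3]
R6 ← R6 + (4/9)·R1: [0, 20/3, 28/3, 53/3]
Swap R2 ↔ R3
R4 ← R4 + (5/2)·R2: [0, 0, -4, -9]
R5 ← R5 − (23/4)·R2: [0, 0, 22, 99/2]
R6 ← R6 − (5/2)·R2: [0, 0, 16, 36]
R4 ← R4 + (1/2)·R3: [0, 0, 0, 0]
R5 ← R5 − (11/4)·R3: [0, 0, 0, 0]
R6 ← R6 − (2)·R3: [0, 0, 0, 0]
3 pivots among 4 columns.
Only 3 < 4 pivot columns, so the columns are linearly dependent.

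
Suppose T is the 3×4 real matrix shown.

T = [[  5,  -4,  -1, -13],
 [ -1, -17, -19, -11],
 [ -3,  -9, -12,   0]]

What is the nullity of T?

Row reduce to echelon form.
R2 ← R2 + (1/5)·R1: [0, -89/5, -96/5, -68/5]
R3 ← R3 + (3/5)·R1: [0, -57/5, -63/5, -39/5]
R3 ← R3 − (57/89)·R2: [0, 0, -27/89, 81/89]
3 nonzero rows, so rank(T) = 3.
T has 4 columns; by rank–nullity, nullity = 4 − 3 = 1.

1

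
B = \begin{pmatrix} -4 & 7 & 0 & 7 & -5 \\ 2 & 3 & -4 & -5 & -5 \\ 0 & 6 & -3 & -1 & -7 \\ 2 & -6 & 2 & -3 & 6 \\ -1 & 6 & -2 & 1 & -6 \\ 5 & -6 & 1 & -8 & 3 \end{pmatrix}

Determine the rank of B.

4

Row reduce to echelon form.
R2 ← R2 + (1/2)·R1: [0, 13/2, -4, -3/2, -15/2]
R4 ← R4 + (1/2)·R1: [0, -5/2, 2, 1/2, 7/2]
R5 ← R5 − (1/4)·R1: [0, 17/4, -2, -3/4, -19/4]
R6 ← R6 + (5/4)·R1: [0, 11/4, 1, 3/4, -13/4]
R3 ← R3 − (12/13)·R2: [0, 0, 9/13, 5/13, -1/13]
R4 ← R4 + (5/13)·R2: [0, 0, 6/13, -1/13, 8/13]
R5 ← R5 − (17/26)·R2: [0, 0, 8/13, 3/13, 2/13]
R6 ← R6 − (11/26)·R2: [0, 0, 35/13, 18/13, -1/13]
R4 ← R4 − (2/3)·R3: [0, 0, 0, -1/3, 2/3]
R5 ← R5 − (8/9)·R3: [0, 0, 0, -1/9, 2/9]
R6 ← R6 − (35/9)·R3: [0, 0, 0, -1/9, 2/9]
R5 ← R5 − (1/3)·R4: [0, 0, 0, 0, 0]
R6 ← R6 − (1/3)·R4: [0, 0, 0, 0, 0]
Echelon form has 4 nonzero rows, so rank(B) = 4.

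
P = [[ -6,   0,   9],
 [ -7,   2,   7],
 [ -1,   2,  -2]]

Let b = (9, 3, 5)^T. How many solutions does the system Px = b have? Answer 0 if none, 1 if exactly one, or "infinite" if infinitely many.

0

Row reduce the augmented matrix [P | b].
R2 ← R2 − (7/6)·R1: [0, 2, -7/2, -15/2]
R3 ← R3 − (1/6)·R1: [0, 2, -7/2, 7/2]
R3 ← R3 − R2: [0, 0, 0, 11]
The echelon form has 3 nonzero rows; the last pivot sits in the augmented column, so rank(P) = 2 but rank([P|b]) = 3.
Since the ranks differ, the system is inconsistent.
It has no solutions.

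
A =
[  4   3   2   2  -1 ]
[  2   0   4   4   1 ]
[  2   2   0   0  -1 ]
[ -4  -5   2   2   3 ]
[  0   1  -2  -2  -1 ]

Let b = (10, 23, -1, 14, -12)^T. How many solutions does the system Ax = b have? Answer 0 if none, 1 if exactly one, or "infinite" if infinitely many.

infinite

Row reduce the augmented matrix [A | b].
R2 ← R2 − (1/2)·R1: [0, -3/2, 3, 3, 3/2, 18]
R3 ← R3 − (1/2)·R1: [0, 1/2, -1, -1, -1/2, -6]
R4 ← R4 + R1: [0, -2, 4, 4, 2, 24]
R3 ← R3 + (1/3)·R2: [0, 0, 0, 0, 0, 0]
R4 ← R4 − (4/3)·R2: [0, 0, 0, 0, 0, 0]
R5 ← R5 + (2/3)·R2: [0, 0, 0, 0, 0, 0]
The echelon form has 2 nonzero rows, and every pivot lies in the first 5 columns, so rank(A) = rank([A|b]) = 2.
The system is consistent.
rank = 2 < 5 unknowns, so there are infinitely many solutions.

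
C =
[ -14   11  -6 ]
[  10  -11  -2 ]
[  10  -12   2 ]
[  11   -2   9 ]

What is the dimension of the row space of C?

Row reduce to echelon form.
R2 ← R2 + (5/7)·R1: [0, -22/7, -44/7]
R3 ← R3 + (5/7)·R1: [0, -29/7, -16/7]
R4 ← R4 + (11/14)·R1: [0, 93/14, 30/7]
R3 ← R3 − (29/22)·R2: [0, 0, 6]
R4 ← R4 + (93/44)·R2: [0, 0, -9]
R4 ← R4 + (3/2)·R3: [0, 0, 0]
Echelon form has 3 nonzero rows, so rank(C) = 3.
The row space has dimension equal to the rank: 3.

3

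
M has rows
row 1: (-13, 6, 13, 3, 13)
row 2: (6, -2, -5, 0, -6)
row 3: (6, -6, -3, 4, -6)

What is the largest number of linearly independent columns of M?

Row reduce to echelon form.
R2 ← R2 + (6/13)·R1: [0, 10/13, 1, 18/13, 0]
R3 ← R3 + (6/13)·R1: [0, -42/13, 3, 70/13, 0]
R3 ← R3 + (21/5)·R2: [0, 0, 36/5, 56/5, 0]
Echelon form has 3 nonzero rows, so rank(M) = 3.
The rank gives the maximum number of linearly independent columns: 3.

3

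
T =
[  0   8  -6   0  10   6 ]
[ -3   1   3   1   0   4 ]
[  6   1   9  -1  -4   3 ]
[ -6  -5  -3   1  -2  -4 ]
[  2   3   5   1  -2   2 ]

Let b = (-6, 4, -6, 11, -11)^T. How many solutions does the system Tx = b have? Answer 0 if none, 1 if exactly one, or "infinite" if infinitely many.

infinite

Row reduce the augmented matrix [T | b].
Swap R1 ↔ R2
R3 ← R3 + (2)·R1: [0, 3, 15, 1, -4, 11, 2]
R4 ← R4 − (2)·R1: [0, -7, -9, -1, -2, -12, 3]
R5 ← R5 + (2/3)·R1: [0, 11/3, 7, 5/3, -2, 14/3, -25/3]
R3 ← R3 − (3/8)·R2: [0, 0, 69/4, 1, -31/4, 35/4, 17/4]
R4 ← R4 + (7/8)·R2: [0, 0, -57/4, -1, 27/4, -27/4, -9/4]
R5 ← R5 − (11/24)·R2: [0, 0, 39/4, 5/3, -79/12, 23/12, -67/12]
R4 ← R4 + (19/23)·R3: [0, 0, 0, -4/23, 8/23, 11/23, 29/23]
R5 ← R5 − (13/23)·R3: [0, 0, 0, 76/69, -152/69, -209/69, -551/69]
R5 ← R5 + (19/3)·R4: [0, 0, 0, 0, 0, 0, 0]
The echelon form has 4 nonzero rows, and every pivot lies in the first 6 columns, so rank(T) = rank([T|b]) = 4.
The system is consistent.
rank = 4 < 6 unknowns, so there are infinitely many solutions.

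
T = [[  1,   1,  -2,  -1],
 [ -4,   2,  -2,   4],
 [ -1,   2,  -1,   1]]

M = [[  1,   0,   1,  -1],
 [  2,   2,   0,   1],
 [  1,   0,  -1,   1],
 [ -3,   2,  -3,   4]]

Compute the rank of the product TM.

First compute TM:
[[  4,   0,   6,  -6],
 [-14,  12, -14,  20],
 [ -1,   6,  -3,   6]]
Now row reduce the product.
R2 ← R2 + (7/2)·R1: [0, 12, 7, -1]
R3 ← R3 + (1/4)·R1: [0, 6, -3/2, 9/2]
R3 ← R3 − (1/2)·R2: [0, 0, -5, 5]
3 nonzero rows, so rank(TM) = 3.

3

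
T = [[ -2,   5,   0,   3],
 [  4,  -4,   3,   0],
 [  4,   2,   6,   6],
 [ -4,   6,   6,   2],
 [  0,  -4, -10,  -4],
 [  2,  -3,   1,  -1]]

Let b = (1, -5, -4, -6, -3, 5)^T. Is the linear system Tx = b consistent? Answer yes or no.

Row reduce the augmented matrix [T | b].
R2 ← R2 + (2)·R1: [0, 6, 3, 6, -3]
R3 ← R3 + (2)·R1: [0, 12, 6, 12, -2]
R4 ← R4 − (2)·R1: [0, -4, 6, -4, -8]
R6 ← R6 + R1: [0, 2, 1, 2, 6]
R3 ← R3 − (2)·R2: [0, 0, 0, 0, 4]
R4 ← R4 + (2/3)·R2: [0, 0, 8, 0, -10]
R5 ← R5 + (2/3)·R2: [0, 0, -8, 0, -5]
R6 ← R6 − (1/3)·R2: [0, 0, 0, 0, 7]
Swap R3 ↔ R4
R5 ← R5 + R3: [0, 0, 0, 0, -15]
R5 ← R5 + (15/4)·R4: [0, 0, 0, 0, 0]
R6 ← R6 − (7/4)·R4: [0, 0, 0, 0, 0]
The echelon form has 4 nonzero rows; the last pivot sits in the augmented column, so rank(T) = 3 but rank([T|b]) = 4.
Since the ranks differ, the system is inconsistent.

no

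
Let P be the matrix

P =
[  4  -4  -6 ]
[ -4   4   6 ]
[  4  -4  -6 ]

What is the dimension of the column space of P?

1

Row reduce to echelon form.
R2 ← R2 + R1: [0, 0, 0]
R3 ← R3 − R1: [0, 0, 0]
Echelon form has 1 nonzero row, so rank(P) = 1.
The column space has dimension equal to the rank: 1.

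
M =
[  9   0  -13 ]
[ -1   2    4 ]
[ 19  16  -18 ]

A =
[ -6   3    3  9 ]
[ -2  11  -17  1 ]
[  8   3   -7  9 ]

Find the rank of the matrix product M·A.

3

First compute MA:
[[-158, -12, 118, -36],
 [ 34,  31, -65,  29],
 [-290, 179, -89,  25]]
Now row reduce the product.
R2 ← R2 + (17/79)·R1: [0, 2245/79, -3129/79, 1679/79]
R3 ← R3 − (145/79)·R1: [0, 15881/79, -24141/79, 7195/79]
R3 ← R3 − (15881/2245)·R2: [0, 0, -57024/2245, -133056/2245]
3 nonzero rows, so rank(MA) = 3.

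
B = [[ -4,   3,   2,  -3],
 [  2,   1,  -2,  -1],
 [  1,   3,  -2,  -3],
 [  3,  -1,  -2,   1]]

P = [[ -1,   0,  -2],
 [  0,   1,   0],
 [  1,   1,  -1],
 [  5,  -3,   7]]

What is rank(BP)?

2

First compute BP:
[[ -9,  14, -15],
 [ -9,   2,  -9],
 [-18,  10, -21],
 [  0,  -6,   3]]
Now row reduce the product.
R2 ← R2 − R1: [0, -12, 6]
R3 ← R3 − (2)·R1: [0, -18, 9]
R3 ← R3 − (3/2)·R2: [0, 0, 0]
R4 ← R4 − (1/2)·R2: [0, 0, 0]
2 nonzero rows, so rank(BP) = 2.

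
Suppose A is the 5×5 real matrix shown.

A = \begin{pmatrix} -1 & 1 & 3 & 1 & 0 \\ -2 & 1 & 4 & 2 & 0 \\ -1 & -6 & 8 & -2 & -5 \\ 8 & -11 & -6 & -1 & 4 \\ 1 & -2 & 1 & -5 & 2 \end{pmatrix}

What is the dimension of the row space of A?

Row reduce to echelon form.
R2 ← R2 − (2)·R1: [0, -1, -2, 0, 0]
R3 ← R3 − R1: [0, -7, 5, -3, -5]
R4 ← R4 + (8)·R1: [0, -3, 18, 7, 4]
R5 ← R5 + R1: [0, -1, 4, -4, 2]
R3 ← R3 − (7)·R2: [0, 0, 19, -3, -5]
R4 ← R4 − (3)·R2: [0, 0, 24, 7, 4]
R5 ← R5 − R2: [0, 0, 6, -4, 2]
R4 ← R4 − (24/19)·R3: [0, 0, 0, 205/19, 196/19]
R5 ← R5 − (6/19)·R3: [0, 0, 0, -58/19, 68/19]
R5 ← R5 + (58/205)·R4: [0, 0, 0, 0, 1332/205]
Echelon form has 5 nonzero rows, so rank(A) = 5.
The row space has dimension equal to the rank: 5.

5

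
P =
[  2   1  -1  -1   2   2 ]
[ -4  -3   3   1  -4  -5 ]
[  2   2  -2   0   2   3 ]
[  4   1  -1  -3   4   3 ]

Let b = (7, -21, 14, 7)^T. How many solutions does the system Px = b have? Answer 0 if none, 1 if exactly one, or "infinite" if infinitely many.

Row reduce the augmented matrix [P | b].
R2 ← R2 + (2)·R1: [0, -1, 1, -1, 0, -1, -7]
R3 ← R3 − R1: [0, 1, -1, 1, 0, 1, 7]
R4 ← R4 − (2)·R1: [0, -1, 1, -1, 0, -1, -7]
R3 ← R3 + R2: [0, 0, 0, 0, 0, 0, 0]
R4 ← R4 − R2: [0, 0, 0, 0, 0, 0, 0]
The echelon form has 2 nonzero rows, and every pivot lies in the first 6 columns, so rank(P) = rank([P|b]) = 2.
The system is consistent.
rank = 2 < 6 unknowns, so there are infinitely many solutions.

infinite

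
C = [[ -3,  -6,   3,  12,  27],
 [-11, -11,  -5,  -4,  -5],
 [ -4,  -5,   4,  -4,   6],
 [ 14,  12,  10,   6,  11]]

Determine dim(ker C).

Row reduce to echelon form.
R2 ← R2 − (11/3)·R1: [0, 11, -16, -48, -104]
R3 ← R3 − (4/3)·R1: [0, 3, 0, -20, -30]
R4 ← R4 + (14/3)·R1: [0, -16, 24, 62, 137]
R3 ← R3 − (3/11)·R2: [0, 0, 48/11, -76/11, -18/11]
R4 ← R4 + (16/11)·R2: [0, 0, 8/11, -86/11, -157/11]
R4 ← R4 − (1/6)·R3: [0, 0, 0, -20/3, -14]
4 nonzero rows, so rank(C) = 4.
C has 5 columns; by rank–nullity, nullity = 5 − 4 = 1.

1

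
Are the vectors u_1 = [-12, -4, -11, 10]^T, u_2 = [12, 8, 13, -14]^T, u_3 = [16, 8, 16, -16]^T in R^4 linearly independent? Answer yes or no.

no

Form the matrix with these vectors as rows and row reduce.
R2 ← R2 + R1: [0, 4, 2, -4]
R3 ← R3 + (4/3)·R1: [0, 8/3, 4/3, -8/3]
R3 ← R3 − (2/3)·R2: [0, 0, 0, 0]
2 nonzero rows, so the 3 vectors span a space of dimension 2.
Since 2 < 3, the vectors are linearly dependent.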